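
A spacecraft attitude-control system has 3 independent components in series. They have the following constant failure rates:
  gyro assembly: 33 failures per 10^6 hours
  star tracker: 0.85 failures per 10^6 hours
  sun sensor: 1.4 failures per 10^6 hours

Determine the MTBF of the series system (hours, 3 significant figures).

Series of exponential components: λ_sys = Σ λ_i
λ_sys = 0.000033 + 0.00000085 + 0.0000014 = 3.5250e-05 /h
MTBF = 1 / λ_sys = 28400 h

28400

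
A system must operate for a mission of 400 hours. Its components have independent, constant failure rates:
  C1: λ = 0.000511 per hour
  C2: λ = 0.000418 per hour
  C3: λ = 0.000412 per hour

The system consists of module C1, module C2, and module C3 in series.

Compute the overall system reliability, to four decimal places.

R(C1) = exp(−0.000511 × 400) = 0.815136
R(C2) = exp(−0.000418 × 400) = 0.846030
R(C3) = exp(−0.000412 × 400) = 0.848063
Series (C1, C2, and C3): 0.815136 × 0.846030 × 0.848063 = 0.5848

0.5848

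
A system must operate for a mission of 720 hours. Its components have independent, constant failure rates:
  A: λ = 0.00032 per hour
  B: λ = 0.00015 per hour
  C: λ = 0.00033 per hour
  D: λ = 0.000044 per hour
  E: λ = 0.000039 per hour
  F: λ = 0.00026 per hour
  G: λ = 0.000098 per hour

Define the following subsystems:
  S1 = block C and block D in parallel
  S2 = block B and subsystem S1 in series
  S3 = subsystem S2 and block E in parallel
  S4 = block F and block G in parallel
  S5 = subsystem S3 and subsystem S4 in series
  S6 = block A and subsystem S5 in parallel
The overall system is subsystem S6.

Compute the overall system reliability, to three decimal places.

0.997

R(A) = exp(−0.00032 × 720) = 0.79422
R(B) = exp(−0.00015 × 720) = 0.89763
R(C) = exp(−0.00033 × 720) = 0.78852
R(D) = exp(−0.000044 × 720) = 0.96882
R(E) = exp(−0.000039 × 720) = 0.97231
R(F) = exp(−0.00026 × 720) = 0.82928
R(G) = exp(−0.000098 × 720) = 0.93187
Parallel (C and D): 1 − (1 − 0.78852)(1 − 0.96882) = 0.99341
Series (B and [0.99341]): 0.89763 × 0.99341 = 0.89171
Parallel ([0.89171] and E): 1 − (1 − 0.89171)(1 − 0.97231) = 0.99700
Parallel (F and G): 1 − (1 − 0.82928)(1 − 0.93187) = 0.98837
Series ([0.99700] and [0.98837]): 0.99700 × 0.98837 = 0.98540
Parallel (A and [0.98540]): 1 − (1 − 0.79422)(1 − 0.98540) = 0.997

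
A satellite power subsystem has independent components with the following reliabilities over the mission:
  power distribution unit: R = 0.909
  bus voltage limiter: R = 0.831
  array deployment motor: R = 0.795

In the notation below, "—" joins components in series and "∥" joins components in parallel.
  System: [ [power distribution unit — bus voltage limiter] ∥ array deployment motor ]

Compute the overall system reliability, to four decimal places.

0.9499

Series (power distribution unit and bus voltage limiter): 0.909000 × 0.831000 = 0.755379
Parallel ([0.755379] and array deployment motor): 1 − (1 − 0.755379)(1 − 0.795000) = 0.9499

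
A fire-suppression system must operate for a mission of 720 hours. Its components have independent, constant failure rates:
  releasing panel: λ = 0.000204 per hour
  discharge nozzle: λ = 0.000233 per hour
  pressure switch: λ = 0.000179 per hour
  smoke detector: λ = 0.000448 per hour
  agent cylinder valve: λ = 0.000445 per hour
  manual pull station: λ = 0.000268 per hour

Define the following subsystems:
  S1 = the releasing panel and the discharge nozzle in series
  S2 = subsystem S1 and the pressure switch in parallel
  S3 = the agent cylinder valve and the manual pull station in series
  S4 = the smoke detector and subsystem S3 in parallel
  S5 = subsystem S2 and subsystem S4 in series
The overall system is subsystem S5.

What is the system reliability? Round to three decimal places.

0.860

R(releasing panel) = exp(−0.000204 × 720) = 0.86340
R(discharge nozzle) = exp(−0.000233 × 720) = 0.84556
R(pressure switch) = exp(−0.000179 × 720) = 0.87908
R(smoke detector) = exp(−0.000448 × 720) = 0.72429
R(agent cylinder valve) = exp(−0.000445 × 720) = 0.72586
R(manual pull station) = exp(−0.000268 × 720) = 0.82451
Series (releasing panel and discharge nozzle): 0.86340 × 0.84556 = 0.73006
Parallel ([0.73006] and pressure switch): 1 − (1 − 0.73006)(1 − 0.87908) = 0.96736
Series (agent cylinder valve and manual pull station): 0.72586 × 0.82451 = 0.59848
Parallel (smoke detector and [0.59848]): 1 − (1 − 0.72429)(1 − 0.59848) = 0.88930
Series ([0.96736] and [0.88930]): 0.96736 × 0.88930 = 0.860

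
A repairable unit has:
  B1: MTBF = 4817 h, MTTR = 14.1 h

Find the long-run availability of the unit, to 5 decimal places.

0.99708

A(B1) = MTBF/(MTBF+MTTR) = 4817/(4817+14.1) = 0.99708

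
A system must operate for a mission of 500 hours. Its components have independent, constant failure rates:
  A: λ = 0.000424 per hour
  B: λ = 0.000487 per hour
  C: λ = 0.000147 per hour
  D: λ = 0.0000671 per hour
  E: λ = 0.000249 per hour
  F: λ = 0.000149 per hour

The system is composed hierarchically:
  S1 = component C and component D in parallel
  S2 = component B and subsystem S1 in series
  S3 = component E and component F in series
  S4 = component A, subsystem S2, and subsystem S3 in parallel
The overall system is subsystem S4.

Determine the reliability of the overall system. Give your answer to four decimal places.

0.9925

R(A) = exp(−0.000424 × 500) = 0.808965
R(B) = exp(−0.000487 × 500) = 0.783879
R(C) = exp(−0.000147 × 500) = 0.929136
R(D) = exp(−0.0000671 × 500) = 0.967007
R(E) = exp(−0.000249 × 500) = 0.882938
R(F) = exp(−0.000149 × 500) = 0.928207
Parallel (C and D): 1 − (1 − 0.929136)(1 − 0.967007) = 0.997662
Series (B and [0.997662]): 0.783879 × 0.997662 = 0.782046
Series (E and F): 0.882938 × 0.928207 = 0.819549
Parallel (A, [0.782046], and [0.819549]): 1 − (1 − 0.808965)(1 − 0.782046)(1 − 0.819549) = 0.9925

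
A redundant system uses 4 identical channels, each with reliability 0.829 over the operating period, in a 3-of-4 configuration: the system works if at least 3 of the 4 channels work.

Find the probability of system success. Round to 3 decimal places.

R = Σ_{i=3}^{4} C(4,i) p^i (1−p)^{4−i} with p = 0.829
C(4,3)·0.829^3·0.171^1 = 0.38969
C(4,4)·0.829^4·0.171^0 = 0.47230
Sum = 0.862

0.862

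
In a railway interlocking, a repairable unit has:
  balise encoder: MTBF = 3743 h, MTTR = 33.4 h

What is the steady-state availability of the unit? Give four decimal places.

0.9912

A(balise encoder) = MTBF/(MTBF+MTTR) = 3743/(3743+33.4) = 0.9912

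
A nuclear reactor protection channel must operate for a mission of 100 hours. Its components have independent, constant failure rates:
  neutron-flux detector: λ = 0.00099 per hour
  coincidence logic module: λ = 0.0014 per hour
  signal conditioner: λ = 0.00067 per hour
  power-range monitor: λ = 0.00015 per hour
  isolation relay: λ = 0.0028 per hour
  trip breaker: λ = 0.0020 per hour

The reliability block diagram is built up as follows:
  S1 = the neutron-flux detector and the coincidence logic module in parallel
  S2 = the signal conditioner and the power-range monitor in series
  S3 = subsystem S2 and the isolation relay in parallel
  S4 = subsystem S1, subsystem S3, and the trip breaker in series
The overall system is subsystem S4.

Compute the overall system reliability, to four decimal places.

R(neutron-flux detector) = exp(−0.00099 × 100) = 0.905743
R(coincidence logic module) = exp(−0.0014 × 100) = 0.869358
R(signal conditioner) = exp(−0.00067 × 100) = 0.935195
R(power-range monitor) = exp(−0.00015 × 100) = 0.985112
R(isolation relay) = exp(−0.0028 × 100) = 0.755784
R(trip breaker) = exp(−0.0020 × 100) = 0.818731
Parallel (neutron-flux detector and coincidence logic module): 1 − (1 − 0.905743)(1 − 0.869358) = 0.987686
Series (signal conditioner and power-range monitor): 0.935195 × 0.985112 = 0.921272
Parallel ([0.921272] and isolation relay): 1 − (1 − 0.921272)(1 − 0.755784) = 0.980773
Series ([0.987686], [0.980773], and trip breaker): 0.987686 × 0.980773 × 0.818731 = 0.7931

0.7931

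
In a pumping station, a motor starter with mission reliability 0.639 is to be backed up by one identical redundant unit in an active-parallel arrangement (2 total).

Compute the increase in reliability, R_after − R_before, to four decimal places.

R_before = 0.639
R_after = 1 − (1 − 0.639)^2 = 0.8697
ΔR = 0.8697 − 0.639 = 0.2307

0.2307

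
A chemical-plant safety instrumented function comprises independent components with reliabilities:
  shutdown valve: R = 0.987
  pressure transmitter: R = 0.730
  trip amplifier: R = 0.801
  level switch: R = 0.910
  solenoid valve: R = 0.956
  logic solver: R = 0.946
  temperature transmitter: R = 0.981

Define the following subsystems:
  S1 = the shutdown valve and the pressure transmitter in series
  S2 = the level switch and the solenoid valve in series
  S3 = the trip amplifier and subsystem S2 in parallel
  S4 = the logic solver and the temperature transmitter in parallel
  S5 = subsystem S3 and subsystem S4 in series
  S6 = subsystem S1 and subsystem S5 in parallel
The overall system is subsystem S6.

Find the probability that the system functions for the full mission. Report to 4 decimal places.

Series (shutdown valve and pressure transmitter): 0.987000 × 0.730000 = 0.720510
Series (level switch and solenoid valve): 0.910000 × 0.956000 = 0.869960
Parallel (trip amplifier and [0.869960]): 1 − (1 − 0.801000)(1 − 0.869960) = 0.974122
Parallel (logic solver and temperature transmitter): 1 − (1 − 0.946000)(1 − 0.981000) = 0.998974
Series ([0.974122] and [0.998974]): 0.974122 × 0.998974 = 0.973123
Parallel ([0.720510] and [0.973123]): 1 − (1 − 0.720510)(1 − 0.973123) = 0.9925

0.9925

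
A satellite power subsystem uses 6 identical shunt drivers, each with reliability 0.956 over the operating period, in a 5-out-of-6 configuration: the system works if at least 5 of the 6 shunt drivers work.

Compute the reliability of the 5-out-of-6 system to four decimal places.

0.9742

R = Σ_{i=5}^{6} C(6,i) p^i (1−p)^{6−i} with p = 0.956
C(6,5)·0.956^5·0.044^1 = 0.210811
C(6,6)·0.956^6·0.044^0 = 0.763392
Sum = 0.9742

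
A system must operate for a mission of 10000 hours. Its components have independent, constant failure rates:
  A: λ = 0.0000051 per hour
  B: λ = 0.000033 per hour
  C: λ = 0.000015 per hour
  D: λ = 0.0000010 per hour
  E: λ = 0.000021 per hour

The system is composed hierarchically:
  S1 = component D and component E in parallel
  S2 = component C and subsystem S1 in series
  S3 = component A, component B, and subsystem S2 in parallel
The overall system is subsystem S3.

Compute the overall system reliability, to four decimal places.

R(A) = exp(−0.0000051 × 10000) = 0.950279
R(B) = exp(−0.000033 × 10000) = 0.718924
R(C) = exp(−0.000015 × 10000) = 0.860708
R(D) = exp(−0.0000010 × 10000) = 0.990050
R(E) = exp(−0.000021 × 10000) = 0.810584
Parallel (D and E): 1 − (1 − 0.990050)(1 − 0.810584) = 0.998115
Series (C and [0.998115]): 0.860708 × 0.998115 = 0.859086
Parallel (A, B, and [0.859086]): 1 − (1 − 0.950279)(1 − 0.718924)(1 − 0.859086) = 0.9980

0.9980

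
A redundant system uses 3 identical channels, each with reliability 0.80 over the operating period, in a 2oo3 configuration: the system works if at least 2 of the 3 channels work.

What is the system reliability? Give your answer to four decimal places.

0.8960

R = Σ_{i=2}^{3} C(3,i) p^i (1−p)^{3−i} with p = 0.80
C(3,2)·0.80^2·0.20^1 = 0.384000
C(3,3)·0.80^3·0.20^0 = 0.512000
Sum = 0.8960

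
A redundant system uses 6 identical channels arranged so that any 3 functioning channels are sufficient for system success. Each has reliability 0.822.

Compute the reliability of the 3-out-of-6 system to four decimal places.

R = Σ_{i=3}^{6} C(6,i) p^i (1−p)^{6−i} with p = 0.822
C(6,3)·0.822^3·0.178^3 = 0.062648
C(6,4)·0.822^4·0.178^2 = 0.216979
C(6,5)·0.822^5·0.178^1 = 0.400802
C(6,6)·0.822^6·0.178^0 = 0.308483
Sum = 0.9889

0.9889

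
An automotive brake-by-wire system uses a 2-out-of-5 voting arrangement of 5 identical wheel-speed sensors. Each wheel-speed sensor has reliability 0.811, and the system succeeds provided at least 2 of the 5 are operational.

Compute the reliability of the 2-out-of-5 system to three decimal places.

R = Σ_{i=2}^{5} C(5,i) p^i (1−p)^{5−i} with p = 0.811
C(5,2)·0.811^2·0.189^3 = 0.04440
C(5,3)·0.811^3·0.189^2 = 0.19054
C(5,4)·0.811^4·0.189^1 = 0.40880
C(5,5)·0.811^5·0.189^0 = 0.35084
Sum = 0.995

0.995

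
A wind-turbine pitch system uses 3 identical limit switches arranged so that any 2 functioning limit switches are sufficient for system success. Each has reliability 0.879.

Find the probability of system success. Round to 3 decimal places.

0.960

R = Σ_{i=2}^{3} C(3,i) p^i (1−p)^{3−i} with p = 0.879
C(3,2)·0.879^2·0.121^1 = 0.28047
C(3,3)·0.879^3·0.121^0 = 0.67915
Sum = 0.960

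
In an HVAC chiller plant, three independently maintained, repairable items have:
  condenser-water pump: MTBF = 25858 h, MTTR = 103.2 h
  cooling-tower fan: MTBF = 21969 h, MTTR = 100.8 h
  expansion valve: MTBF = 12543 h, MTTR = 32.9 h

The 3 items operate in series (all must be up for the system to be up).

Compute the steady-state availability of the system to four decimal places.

A(condenser-water pump) = MTBF/(MTBF+MTTR) = 25858/(25858+103.2) = 0.996025
A(cooling-tower fan) = MTBF/(MTBF+MTTR) = 21969/(21969+100.8) = 0.995433
A(expansion valve) = MTBF/(MTBF+MTTR) = 12543/(12543+32.9) = 0.997384
Series availability: 0.996025 × 0.995433 × 0.997384 = 0.9889

0.9889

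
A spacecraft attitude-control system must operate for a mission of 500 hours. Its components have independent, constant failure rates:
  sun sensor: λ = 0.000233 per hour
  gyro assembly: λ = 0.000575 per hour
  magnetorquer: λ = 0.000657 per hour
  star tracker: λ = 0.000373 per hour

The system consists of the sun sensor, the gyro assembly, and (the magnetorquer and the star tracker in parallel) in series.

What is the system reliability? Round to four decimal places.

R(sun sensor) = exp(−0.000233 × 500) = 0.890030
R(gyro assembly) = exp(−0.000575 × 500) = 0.750137
R(magnetorquer) = exp(−0.000657 × 500) = 0.720003
R(star tracker) = exp(−0.000373 × 500) = 0.829859
Parallel (magnetorquer and star tracker): 1 − (1 − 0.720003)(1 − 0.829859) = 0.952361
Series (sun sensor, gyro assembly, and [0.952361]): 0.890030 × 0.750137 × 0.952361 = 0.6358

0.6358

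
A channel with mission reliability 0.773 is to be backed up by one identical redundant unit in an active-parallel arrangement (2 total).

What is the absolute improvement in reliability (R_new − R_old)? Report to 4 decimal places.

R_before = 0.773
R_after = 1 − (1 − 0.773)^2 = 0.9485
ΔR = 0.9485 − 0.773 = 0.1755

0.1755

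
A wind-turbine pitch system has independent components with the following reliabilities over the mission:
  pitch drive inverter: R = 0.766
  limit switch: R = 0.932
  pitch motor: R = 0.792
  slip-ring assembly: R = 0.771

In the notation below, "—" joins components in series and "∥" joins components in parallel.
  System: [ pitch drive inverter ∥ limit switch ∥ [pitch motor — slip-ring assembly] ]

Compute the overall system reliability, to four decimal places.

Series (pitch motor and slip-ring assembly): 0.792000 × 0.771000 = 0.610632
Parallel (pitch drive inverter, limit switch, and [0.610632]): 1 − (1 − 0.766000)(1 − 0.932000)(1 − 0.610632) = 0.9938

0.9938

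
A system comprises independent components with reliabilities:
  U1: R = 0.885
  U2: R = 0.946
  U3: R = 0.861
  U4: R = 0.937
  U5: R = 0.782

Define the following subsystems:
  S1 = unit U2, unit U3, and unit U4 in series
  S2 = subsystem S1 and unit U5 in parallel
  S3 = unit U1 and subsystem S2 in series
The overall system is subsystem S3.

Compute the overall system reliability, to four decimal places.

Series (U2, U3, and U4): 0.946000 × 0.861000 × 0.937000 = 0.763192
Parallel ([0.763192] and U5): 1 − (1 − 0.763192)(1 − 0.782000) = 0.948376
Series (U1 and [0.948376]): 0.885000 × 0.948376 = 0.8393

0.8393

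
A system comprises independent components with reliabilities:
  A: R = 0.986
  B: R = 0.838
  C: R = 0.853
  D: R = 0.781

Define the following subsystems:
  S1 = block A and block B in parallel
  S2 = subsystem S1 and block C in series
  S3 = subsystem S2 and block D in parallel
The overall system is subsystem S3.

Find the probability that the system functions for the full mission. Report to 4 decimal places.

Parallel (A and B): 1 − (1 − 0.986000)(1 − 0.838000) = 0.997732
Series ([0.997732] and C): 0.997732 × 0.853000 = 0.851065
Parallel ([0.851065] and D): 1 − (1 − 0.851065)(1 − 0.781000) = 0.9674

0.9674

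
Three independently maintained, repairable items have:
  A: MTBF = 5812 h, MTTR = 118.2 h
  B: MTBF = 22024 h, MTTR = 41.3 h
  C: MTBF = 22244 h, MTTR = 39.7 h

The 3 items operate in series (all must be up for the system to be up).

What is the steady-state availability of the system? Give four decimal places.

0.9765

A(A) = MTBF/(MTBF+MTTR) = 5812/(5812+118.2) = 0.980068
A(B) = MTBF/(MTBF+MTTR) = 22024/(22024+41.3) = 0.998128
A(C) = MTBF/(MTBF+MTTR) = 22244/(22244+39.7) = 0.998218
Series availability: 0.980068 × 0.998128 × 0.998218 = 0.9765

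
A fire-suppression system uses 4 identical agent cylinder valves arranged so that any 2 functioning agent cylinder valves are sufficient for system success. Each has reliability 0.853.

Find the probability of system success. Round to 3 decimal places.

R = Σ_{i=2}^{4} C(4,i) p^i (1−p)^{4−i} with p = 0.853
C(4,2)·0.853^2·0.147^2 = 0.09434
C(4,3)·0.853^3·0.147^1 = 0.36494
C(4,4)·0.853^4·0.147^0 = 0.52941
Sum = 0.989

0.989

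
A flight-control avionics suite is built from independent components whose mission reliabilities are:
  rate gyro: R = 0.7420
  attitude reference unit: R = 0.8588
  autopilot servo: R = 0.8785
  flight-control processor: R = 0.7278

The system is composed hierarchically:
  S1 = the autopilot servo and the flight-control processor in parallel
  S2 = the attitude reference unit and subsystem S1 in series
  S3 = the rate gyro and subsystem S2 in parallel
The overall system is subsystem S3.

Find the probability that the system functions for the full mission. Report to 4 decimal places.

0.9562

Parallel (autopilot servo and flight-control processor): 1 − (1 − 0.878500)(1 − 0.727800) = 0.966928
Series (attitude reference unit and [0.966928]): 0.858800 × 0.966928 = 0.830398
Parallel (rate gyro and [0.830398]): 1 − (1 − 0.742000)(1 − 0.830398) = 0.9562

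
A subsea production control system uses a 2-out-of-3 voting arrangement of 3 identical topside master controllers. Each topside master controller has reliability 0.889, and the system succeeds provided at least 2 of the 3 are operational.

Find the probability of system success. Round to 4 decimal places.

0.9658

R = Σ_{i=2}^{3} C(3,i) p^i (1−p)^{3−i} with p = 0.889
C(3,2)·0.889^2·0.111^1 = 0.263177
C(3,3)·0.889^3·0.111^0 = 0.702595
Sum = 0.9658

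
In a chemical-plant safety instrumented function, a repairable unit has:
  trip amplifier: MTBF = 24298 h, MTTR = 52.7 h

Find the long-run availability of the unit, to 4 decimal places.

0.9978

A(trip amplifier) = MTBF/(MTBF+MTTR) = 24298/(24298+52.7) = 0.9978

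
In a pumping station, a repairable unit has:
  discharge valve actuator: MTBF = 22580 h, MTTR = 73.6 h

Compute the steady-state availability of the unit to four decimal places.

0.9968

A(discharge valve actuator) = MTBF/(MTBF+MTTR) = 22580/(22580+73.6) = 0.9968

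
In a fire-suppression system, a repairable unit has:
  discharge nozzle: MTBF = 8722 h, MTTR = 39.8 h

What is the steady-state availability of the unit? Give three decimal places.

A(discharge nozzle) = MTBF/(MTBF+MTTR) = 8722/(8722+39.8) = 0.995

0.995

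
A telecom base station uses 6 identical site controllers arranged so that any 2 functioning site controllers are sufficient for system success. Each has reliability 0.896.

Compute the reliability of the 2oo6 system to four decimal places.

R = Σ_{i=2}^{6} C(6,i) p^i (1−p)^{6−i} with p = 0.896
C(6,2)·0.896^2·0.104^4 = 0.001409
C(6,3)·0.896^3·0.104^3 = 0.016183
C(6,4)·0.896^4·0.104^2 = 0.104566
C(6,5)·0.896^5·0.104^1 = 0.360350
C(6,6)·0.896^6·0.104^0 = 0.517426
Sum = 0.9999

0.9999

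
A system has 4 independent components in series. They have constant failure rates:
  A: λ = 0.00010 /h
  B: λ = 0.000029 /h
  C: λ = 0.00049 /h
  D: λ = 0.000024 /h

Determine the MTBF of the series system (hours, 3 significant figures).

Series of exponential components: λ_sys = Σ λ_i
λ_sys = 0.00010 + 0.000029 + 0.00049 + 0.000024 = 6.4300e-04 /h
MTBF = 1 / λ_sys = 1560 h

1560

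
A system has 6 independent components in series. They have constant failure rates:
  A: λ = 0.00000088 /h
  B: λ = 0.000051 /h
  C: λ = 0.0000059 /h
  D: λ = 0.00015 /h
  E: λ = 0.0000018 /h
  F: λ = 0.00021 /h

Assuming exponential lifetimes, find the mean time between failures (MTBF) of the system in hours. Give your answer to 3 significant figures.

Series of exponential components: λ_sys = Σ λ_i
λ_sys = 0.00000088 + 0.000051 + 0.0000059 + 0.00015 + 0.0000018 + 0.00021 = 4.1958e-04 /h
MTBF = 1 / λ_sys = 2380 h

2380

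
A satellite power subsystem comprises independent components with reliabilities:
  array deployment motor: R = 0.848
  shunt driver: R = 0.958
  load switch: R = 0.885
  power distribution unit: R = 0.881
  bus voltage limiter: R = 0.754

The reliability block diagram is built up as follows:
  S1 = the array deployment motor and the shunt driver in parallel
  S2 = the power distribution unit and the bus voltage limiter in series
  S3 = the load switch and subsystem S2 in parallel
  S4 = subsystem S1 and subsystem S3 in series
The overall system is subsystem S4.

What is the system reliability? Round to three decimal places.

0.955

Parallel (array deployment motor and shunt driver): 1 − (1 − 0.84800)(1 − 0.95800) = 0.99362
Series (power distribution unit and bus voltage limiter): 0.88100 × 0.75400 = 0.66427
Parallel (load switch and [0.66427]): 1 − (1 − 0.88500)(1 − 0.66427) = 0.96139
Series ([0.99362] and [0.96139]): 0.99362 × 0.96139 = 0.955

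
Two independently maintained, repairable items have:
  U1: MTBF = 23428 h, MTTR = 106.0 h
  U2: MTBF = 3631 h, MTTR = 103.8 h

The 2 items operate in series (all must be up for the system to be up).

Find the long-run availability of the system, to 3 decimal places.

0.968

A(U1) = MTBF/(MTBF+MTTR) = 23428/(23428+106.0) = 0.995496
A(U2) = MTBF/(MTBF+MTTR) = 3631/(3631+103.8) = 0.972207
Series availability: 0.995496 × 0.972207 = 0.968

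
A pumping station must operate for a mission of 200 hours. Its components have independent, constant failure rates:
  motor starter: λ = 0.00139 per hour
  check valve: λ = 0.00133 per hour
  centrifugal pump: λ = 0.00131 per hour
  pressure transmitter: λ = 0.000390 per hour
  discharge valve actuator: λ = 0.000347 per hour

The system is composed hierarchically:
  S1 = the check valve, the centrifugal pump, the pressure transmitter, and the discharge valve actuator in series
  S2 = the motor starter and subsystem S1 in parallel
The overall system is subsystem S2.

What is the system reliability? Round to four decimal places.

R(motor starter) = exp(−0.00139 × 200) = 0.757297
R(check valve) = exp(−0.00133 × 200) = 0.766439
R(centrifugal pump) = exp(−0.00131 × 200) = 0.769511
R(pressure transmitter) = exp(−0.000390 × 200) = 0.924964
R(discharge valve actuator) = exp(−0.000347 × 200) = 0.932953
Series (check valve, centrifugal pump, pressure transmitter, and discharge valve actuator): 0.766439 × 0.769511 × 0.924964 × 0.932953 = 0.508952
Parallel (motor starter and [0.508952]): 1 − (1 − 0.757297)(1 − 0.508952) = 0.8808

0.8808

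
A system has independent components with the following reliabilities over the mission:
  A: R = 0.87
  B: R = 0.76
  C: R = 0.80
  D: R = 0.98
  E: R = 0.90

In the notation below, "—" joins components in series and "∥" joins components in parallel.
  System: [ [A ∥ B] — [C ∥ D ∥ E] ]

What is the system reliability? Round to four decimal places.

Parallel (A and B): 1 − (1 − 0.870000)(1 − 0.760000) = 0.968800
Parallel (C, D, and E): 1 − (1 − 0.800000)(1 − 0.980000)(1 − 0.900000) = 0.999600
Series ([0.968800] and [0.999600]): 0.968800 × 0.999600 = 0.9684

0.9684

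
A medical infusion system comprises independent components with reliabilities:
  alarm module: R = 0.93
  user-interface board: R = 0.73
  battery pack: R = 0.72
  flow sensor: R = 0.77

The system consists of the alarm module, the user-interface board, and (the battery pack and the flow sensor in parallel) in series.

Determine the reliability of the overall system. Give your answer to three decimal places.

0.635

Parallel (battery pack and flow sensor): 1 − (1 − 0.72000)(1 − 0.77000) = 0.93560
Series (alarm module, user-interface board, and [0.93560]): 0.93000 × 0.73000 × 0.93560 = 0.635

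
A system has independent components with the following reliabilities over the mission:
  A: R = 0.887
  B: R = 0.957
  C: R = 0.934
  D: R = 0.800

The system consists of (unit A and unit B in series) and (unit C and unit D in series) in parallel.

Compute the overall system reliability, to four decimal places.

Series (A and B): 0.887000 × 0.957000 = 0.848859
Series (C and D): 0.934000 × 0.800000 = 0.747200
Parallel ([0.848859] and [0.747200]): 1 − (1 − 0.848859)(1 − 0.747200) = 0.9618

0.9618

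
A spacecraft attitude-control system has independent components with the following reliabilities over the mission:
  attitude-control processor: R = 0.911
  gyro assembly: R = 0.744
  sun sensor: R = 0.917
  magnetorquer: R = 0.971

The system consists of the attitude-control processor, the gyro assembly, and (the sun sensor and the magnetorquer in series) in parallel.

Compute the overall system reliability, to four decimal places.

Series (sun sensor and magnetorquer): 0.917000 × 0.971000 = 0.890407
Parallel (attitude-control processor, gyro assembly, and [0.890407]): 1 − (1 − 0.911000)(1 − 0.744000)(1 − 0.890407) = 0.9975

0.9975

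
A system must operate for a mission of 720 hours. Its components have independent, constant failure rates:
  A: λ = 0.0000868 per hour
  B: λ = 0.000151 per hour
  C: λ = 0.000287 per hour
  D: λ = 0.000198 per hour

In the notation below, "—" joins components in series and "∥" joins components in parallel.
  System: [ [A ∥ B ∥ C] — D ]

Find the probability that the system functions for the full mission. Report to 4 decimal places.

0.8661

R(A) = exp(−0.0000868 × 720) = 0.939417
R(B) = exp(−0.000151 × 720) = 0.896982
R(C) = exp(−0.000287 × 720) = 0.813312
R(D) = exp(−0.000198 × 720) = 0.867136
Parallel (A, B, and C): 1 − (1 − 0.939417)(1 − 0.896982)(1 − 0.813312) = 0.998835
Series ([0.998835] and D): 0.998835 × 0.867136 = 0.8661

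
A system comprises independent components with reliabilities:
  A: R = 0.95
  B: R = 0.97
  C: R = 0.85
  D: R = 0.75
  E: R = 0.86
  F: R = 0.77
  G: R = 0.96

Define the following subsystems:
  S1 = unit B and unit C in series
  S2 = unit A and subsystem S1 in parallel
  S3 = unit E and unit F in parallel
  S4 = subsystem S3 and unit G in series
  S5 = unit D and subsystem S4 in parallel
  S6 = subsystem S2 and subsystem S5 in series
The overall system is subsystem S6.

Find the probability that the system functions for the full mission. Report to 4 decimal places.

Series (B and C): 0.970000 × 0.850000 = 0.824500
Parallel (A and [0.824500]): 1 − (1 − 0.950000)(1 − 0.824500) = 0.991225
Parallel (E and F): 1 − (1 − 0.860000)(1 − 0.770000) = 0.967800
Series ([0.967800] and G): 0.967800 × 0.960000 = 0.929088
Parallel (D and [0.929088]): 1 − (1 − 0.750000)(1 − 0.929088) = 0.982272
Series ([0.991225] and [0.982272]): 0.991225 × 0.982272 = 0.9737

0.9737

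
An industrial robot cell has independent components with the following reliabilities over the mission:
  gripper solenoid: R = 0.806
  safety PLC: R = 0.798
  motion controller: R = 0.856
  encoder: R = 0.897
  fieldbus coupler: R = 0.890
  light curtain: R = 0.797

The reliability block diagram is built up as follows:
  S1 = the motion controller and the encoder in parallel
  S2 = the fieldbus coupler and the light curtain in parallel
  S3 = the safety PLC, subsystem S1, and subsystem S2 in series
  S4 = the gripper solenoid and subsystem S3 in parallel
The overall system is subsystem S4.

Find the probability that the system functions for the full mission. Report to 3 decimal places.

0.955

Parallel (motion controller and encoder): 1 − (1 − 0.85600)(1 − 0.89700) = 0.98517
Parallel (fieldbus coupler and light curtain): 1 − (1 − 0.89000)(1 − 0.79700) = 0.97767
Series (safety PLC, [0.98517], and [0.97767]): 0.79800 × 0.98517 × 0.97767 = 0.76861
Parallel (gripper solenoid and [0.76861]): 1 − (1 − 0.80600)(1 − 0.76861) = 0.955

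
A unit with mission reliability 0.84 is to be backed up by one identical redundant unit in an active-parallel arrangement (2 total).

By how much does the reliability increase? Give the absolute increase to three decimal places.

0.134

R_before = 0.84
R_after = 1 − (1 − 0.84)^2 = 0.974
ΔR = 0.974 − 0.84 = 0.134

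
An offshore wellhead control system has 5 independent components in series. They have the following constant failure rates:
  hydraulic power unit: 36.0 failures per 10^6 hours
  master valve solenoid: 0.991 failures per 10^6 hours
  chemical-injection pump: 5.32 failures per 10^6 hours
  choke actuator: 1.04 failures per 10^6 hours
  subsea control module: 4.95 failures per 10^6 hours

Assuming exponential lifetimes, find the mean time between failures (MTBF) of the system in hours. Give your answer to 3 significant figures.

Series of exponential components: λ_sys = Σ λ_i
λ_sys = 0.0000360 + 0.000000991 + 0.00000532 + 0.00000104 + 0.00000495 = 4.8301e-05 /h
MTBF = 1 / λ_sys = 20700 h

20700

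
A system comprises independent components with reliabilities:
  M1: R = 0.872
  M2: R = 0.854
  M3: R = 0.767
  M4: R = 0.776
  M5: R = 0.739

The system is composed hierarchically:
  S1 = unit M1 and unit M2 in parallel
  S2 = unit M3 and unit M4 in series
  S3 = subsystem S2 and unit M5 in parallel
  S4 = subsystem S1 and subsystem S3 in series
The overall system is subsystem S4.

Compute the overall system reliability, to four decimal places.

Parallel (M1 and M2): 1 − (1 − 0.872000)(1 − 0.854000) = 0.981312
Series (M3 and M4): 0.767000 × 0.776000 = 0.595192
Parallel ([0.595192] and M5): 1 − (1 − 0.595192)(1 − 0.739000) = 0.894345
Series ([0.981312] and [0.894345]): 0.981312 × 0.894345 = 0.8776

0.8776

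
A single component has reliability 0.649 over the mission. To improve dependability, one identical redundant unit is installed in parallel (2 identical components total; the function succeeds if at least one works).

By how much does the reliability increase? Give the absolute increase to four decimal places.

0.2278

R_before = 0.649
R_after = 1 − (1 − 0.649)^2 = 0.8768
ΔR = 0.8768 − 0.649 = 0.2278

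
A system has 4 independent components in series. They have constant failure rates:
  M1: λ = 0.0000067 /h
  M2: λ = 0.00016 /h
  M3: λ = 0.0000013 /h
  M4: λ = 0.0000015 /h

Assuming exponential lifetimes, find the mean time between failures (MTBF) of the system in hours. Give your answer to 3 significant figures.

5900

Series of exponential components: λ_sys = Σ λ_i
λ_sys = 0.0000067 + 0.00016 + 0.0000013 + 0.0000015 = 1.6950e-04 /h
MTBF = 1 / λ_sys = 5900 h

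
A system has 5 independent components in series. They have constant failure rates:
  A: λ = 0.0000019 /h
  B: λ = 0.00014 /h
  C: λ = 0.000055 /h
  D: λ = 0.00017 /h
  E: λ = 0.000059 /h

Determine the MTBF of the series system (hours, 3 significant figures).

Series of exponential components: λ_sys = Σ λ_i
λ_sys = 0.0000019 + 0.00014 + 0.000055 + 0.00017 + 0.000059 = 4.2590e-04 /h
MTBF = 1 / λ_sys = 2350 h

2350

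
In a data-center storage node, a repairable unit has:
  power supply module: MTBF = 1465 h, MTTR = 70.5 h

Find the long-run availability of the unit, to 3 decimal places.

A(power supply module) = MTBF/(MTBF+MTTR) = 1465/(1465+70.5) = 0.954

0.954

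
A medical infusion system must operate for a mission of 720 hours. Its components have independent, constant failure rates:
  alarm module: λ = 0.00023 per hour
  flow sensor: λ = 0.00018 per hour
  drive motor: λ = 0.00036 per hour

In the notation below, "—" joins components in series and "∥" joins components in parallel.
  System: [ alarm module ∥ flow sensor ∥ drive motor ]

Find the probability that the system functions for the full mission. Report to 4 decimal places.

R(alarm module) = exp(−0.00023 × 720) = 0.847385
R(flow sensor) = exp(−0.00018 × 720) = 0.878447
R(drive motor) = exp(−0.00036 × 720) = 0.771669
Parallel (alarm module, flow sensor, and drive motor): 1 − (1 − 0.847385)(1 − 0.878447)(1 − 0.771669) = 0.9958

0.9958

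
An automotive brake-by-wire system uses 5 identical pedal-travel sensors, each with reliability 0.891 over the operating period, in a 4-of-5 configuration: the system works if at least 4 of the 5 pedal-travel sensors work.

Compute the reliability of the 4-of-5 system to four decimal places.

0.9050

R = Σ_{i=4}^{5} C(5,i) p^i (1−p)^{5−i} with p = 0.891
C(5,4)·0.891^4·0.109^1 = 0.343485
C(5,5)·0.891^5·0.109^0 = 0.561550
Sum = 0.9050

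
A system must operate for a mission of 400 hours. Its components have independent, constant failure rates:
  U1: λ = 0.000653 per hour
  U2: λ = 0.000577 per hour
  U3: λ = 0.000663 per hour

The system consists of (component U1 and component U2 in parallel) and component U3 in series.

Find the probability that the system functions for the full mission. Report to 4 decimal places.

R(U1) = exp(−0.000653 × 400) = 0.770127
R(U2) = exp(−0.000577 × 400) = 0.793898
R(U3) = exp(−0.000663 × 400) = 0.767053
Parallel (U1 and U2): 1 − (1 − 0.770127)(1 − 0.793898) = 0.952623
Series ([0.952623] and U3): 0.952623 × 0.767053 = 0.7307

0.7307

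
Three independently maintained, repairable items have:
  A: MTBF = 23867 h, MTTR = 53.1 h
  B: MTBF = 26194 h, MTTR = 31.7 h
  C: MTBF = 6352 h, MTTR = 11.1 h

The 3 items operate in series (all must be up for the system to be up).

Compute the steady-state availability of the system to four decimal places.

0.9948

A(A) = MTBF/(MTBF+MTTR) = 23867/(23867+53.1) = 0.997780
A(B) = MTBF/(MTBF+MTTR) = 26194/(26194+31.7) = 0.998791
A(C) = MTBF/(MTBF+MTTR) = 6352/(6352+11.1) = 0.998256
Series availability: 0.997780 × 0.998791 × 0.998256 = 0.9948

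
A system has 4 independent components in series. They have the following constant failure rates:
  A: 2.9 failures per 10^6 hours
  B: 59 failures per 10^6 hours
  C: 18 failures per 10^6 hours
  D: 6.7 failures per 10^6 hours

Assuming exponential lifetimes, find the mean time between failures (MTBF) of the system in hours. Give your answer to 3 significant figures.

Series of exponential components: λ_sys = Σ λ_i
λ_sys = 0.0000029 + 0.000059 + 0.000018 + 0.0000067 = 8.6600e-05 /h
MTBF = 1 / λ_sys = 11500 h

11500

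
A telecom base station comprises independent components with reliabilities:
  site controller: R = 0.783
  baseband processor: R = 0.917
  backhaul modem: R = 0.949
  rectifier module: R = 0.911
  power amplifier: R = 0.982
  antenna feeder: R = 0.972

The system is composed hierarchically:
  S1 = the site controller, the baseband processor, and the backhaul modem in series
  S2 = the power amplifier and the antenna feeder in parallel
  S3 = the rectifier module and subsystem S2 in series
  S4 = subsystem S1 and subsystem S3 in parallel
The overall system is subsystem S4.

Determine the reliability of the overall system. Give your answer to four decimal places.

0.9715

Series (site controller, baseband processor, and backhaul modem): 0.783000 × 0.917000 × 0.949000 = 0.681392
Parallel (power amplifier and antenna feeder): 1 − (1 − 0.982000)(1 − 0.972000) = 0.999496
Series (rectifier module and [0.999496]): 0.911000 × 0.999496 = 0.910541
Parallel ([0.681392] and [0.910541]): 1 − (1 − 0.681392)(1 − 0.910541) = 0.9715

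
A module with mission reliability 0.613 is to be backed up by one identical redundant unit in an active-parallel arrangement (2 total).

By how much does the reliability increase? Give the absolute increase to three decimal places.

R_before = 0.613
R_after = 1 − (1 − 0.613)^2 = 0.850
ΔR = 0.850 − 0.613 = 0.237

0.237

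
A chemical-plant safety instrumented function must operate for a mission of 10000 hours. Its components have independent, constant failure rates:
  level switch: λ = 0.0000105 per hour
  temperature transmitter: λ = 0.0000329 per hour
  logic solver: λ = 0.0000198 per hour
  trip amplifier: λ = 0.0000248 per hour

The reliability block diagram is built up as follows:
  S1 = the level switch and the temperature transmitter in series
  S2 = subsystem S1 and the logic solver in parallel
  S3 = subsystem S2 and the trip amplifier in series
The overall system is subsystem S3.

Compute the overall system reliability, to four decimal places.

R(level switch) = exp(−0.0000105 × 10000) = 0.900325
R(temperature transmitter) = exp(−0.0000329 × 10000) = 0.719643
R(logic solver) = exp(−0.0000198 × 10000) = 0.820370
R(trip amplifier) = exp(−0.0000248 × 10000) = 0.780360
Series (level switch and temperature transmitter): 0.900325 × 0.719643 = 0.647913
Parallel ([0.647913] and logic solver): 1 − (1 − 0.647913)(1 − 0.820370) = 0.936755
Series ([0.936755] and trip amplifier): 0.936755 × 0.780360 = 0.7310

0.7310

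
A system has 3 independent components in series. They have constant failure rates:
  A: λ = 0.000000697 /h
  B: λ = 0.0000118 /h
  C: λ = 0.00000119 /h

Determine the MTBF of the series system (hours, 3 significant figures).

73100

Series of exponential components: λ_sys = Σ λ_i
λ_sys = 0.000000697 + 0.0000118 + 0.00000119 = 1.3687e-05 /h
MTBF = 1 / λ_sys = 73100 h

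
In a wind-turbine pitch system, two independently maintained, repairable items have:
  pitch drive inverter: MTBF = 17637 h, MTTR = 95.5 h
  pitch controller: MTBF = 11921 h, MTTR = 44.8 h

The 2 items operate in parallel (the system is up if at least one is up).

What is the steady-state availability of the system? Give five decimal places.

0.99998

A(pitch drive inverter) = MTBF/(MTBF+MTTR) = 17637/(17637+95.5) = 0.994614
A(pitch controller) = MTBF/(MTBF+MTTR) = 11921/(11921+44.8) = 0.996256
Parallel availability: 1 − (1 − 0.994614)(1 − 0.996256) = 0.99998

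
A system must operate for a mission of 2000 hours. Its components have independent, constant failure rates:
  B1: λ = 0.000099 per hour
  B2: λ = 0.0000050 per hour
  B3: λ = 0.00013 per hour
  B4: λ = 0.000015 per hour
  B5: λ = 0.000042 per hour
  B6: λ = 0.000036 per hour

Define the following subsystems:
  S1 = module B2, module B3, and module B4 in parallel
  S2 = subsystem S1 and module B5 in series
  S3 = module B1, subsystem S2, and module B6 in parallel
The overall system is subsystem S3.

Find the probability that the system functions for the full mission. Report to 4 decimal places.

R(B1) = exp(−0.000099 × 2000) = 0.820370
R(B2) = exp(−0.0000050 × 2000) = 0.990050
R(B3) = exp(−0.00013 × 2000) = 0.771052
R(B4) = exp(−0.000015 × 2000) = 0.970446
R(B5) = exp(−0.000042 × 2000) = 0.919431
R(B6) = exp(−0.000036 × 2000) = 0.930531
Parallel (B2, B3, and B4): 1 − (1 − 0.990050)(1 − 0.771052)(1 − 0.970446) = 0.999933
Series ([0.999933] and B5): 0.999933 × 0.919431 = 0.919369
Parallel (B1, [0.919369], and B6): 1 − (1 − 0.820370)(1 − 0.919369)(1 − 0.930531) = 0.9990

0.9990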